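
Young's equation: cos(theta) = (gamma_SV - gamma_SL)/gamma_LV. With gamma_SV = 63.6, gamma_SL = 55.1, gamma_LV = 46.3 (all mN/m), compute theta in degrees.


cos(theta) = (gamma_SV - gamma_SL) / gamma_LV
cos(theta) = (63.6 - 55.1) / 46.3
cos(theta) = 0.183585
theta = arccos(0.183585) = 79.42 degrees

79.42


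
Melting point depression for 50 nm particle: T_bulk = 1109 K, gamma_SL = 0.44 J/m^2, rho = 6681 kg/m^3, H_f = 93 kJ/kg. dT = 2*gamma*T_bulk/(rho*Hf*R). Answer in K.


Radius R = 50/2 = 25 nm = 2.5e-08 m
Convert H_f = 93 kJ/kg = 93000 J/kg
dT = 2 * gamma_SL * T_bulk / (rho * H_f * R)
dT = 2 * 0.44 * 1109 / (6681 * 93000 * 2.5e-08)
dT = 62.8 K

62.8


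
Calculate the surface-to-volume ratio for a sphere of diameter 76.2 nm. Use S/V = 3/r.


Radius r = 76.2/2 = 38.1 nm
S/V = 3 / r = 3 / 38.1
S/V = 0.0787 nm^-1

0.0787


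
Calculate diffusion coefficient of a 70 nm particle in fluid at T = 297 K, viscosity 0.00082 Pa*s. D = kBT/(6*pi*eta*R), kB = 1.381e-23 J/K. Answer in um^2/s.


Radius R = 70/2 = 35 nm = 3.5e-08 m
D = kB*T / (6*pi*eta*R)
D = 1.381e-23 * 297 / (6 * pi * 0.00082 * 3.5e-08)
D = 7.58171e-12 m^2/s = 7.582 um^2/s

7.582


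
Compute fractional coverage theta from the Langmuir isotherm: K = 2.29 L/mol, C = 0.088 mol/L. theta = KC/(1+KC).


Langmuir isotherm: theta = K*C / (1 + K*C)
K*C = 2.29 * 0.088 = 0.20152
theta = 0.20152 / (1 + 0.20152) = 0.20152 / 1.20152
theta = 0.1677

0.1677


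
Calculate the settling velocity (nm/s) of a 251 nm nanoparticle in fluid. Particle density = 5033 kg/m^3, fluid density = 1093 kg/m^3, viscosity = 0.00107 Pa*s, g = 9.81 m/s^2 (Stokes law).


Radius R = 251/2 nm = 1.255e-07 m
Density difference = 5033 - 1093 = 3940 kg/m^3
v = 2 * R^2 * (rho_p - rho_f) * g / (9 * eta)
v = 2 * (1.255e-07)^2 * 3940 * 9.81 / (9 * 0.00107)
v = 1.26432e-07 m/s = 126.4318 nm/s

126.4318


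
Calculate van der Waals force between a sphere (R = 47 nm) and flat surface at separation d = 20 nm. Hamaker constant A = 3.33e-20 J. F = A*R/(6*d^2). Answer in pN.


Convert to SI: R = 47 nm = 4.7e-08 m, d = 20 nm = 2e-08 m
F = A * R / (6 * d^2)
F = 3.33e-20 * 4.7e-08 / (6 * (2e-08)^2)
F = 6.52125e-13 N = 0.652 pN

0.652


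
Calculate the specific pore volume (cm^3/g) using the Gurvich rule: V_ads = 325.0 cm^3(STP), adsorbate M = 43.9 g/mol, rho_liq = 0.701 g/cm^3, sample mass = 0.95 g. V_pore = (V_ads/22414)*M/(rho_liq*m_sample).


Moles adsorbed n = V_ads / 22414 = 325.0 / 22414 = 1.449987e-02 mol
Liquid volume V_liq = n * M / rho_liq = 1.449987e-02 * 43.9 / 0.701 = 0.90805 cm^3
Specific pore volume V_pore = V_liq / m_sample = 0.90805 / 0.95
V_pore = 0.9558 cm^3/g

0.9558


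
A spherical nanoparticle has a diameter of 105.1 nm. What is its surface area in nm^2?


Radius r = 105.1/2 = 52.55 nm
Surface area SA = 4 * pi * r^2
SA = 4 * pi * (52.55)^2
SA = 34702.06 nm^2

34702.06


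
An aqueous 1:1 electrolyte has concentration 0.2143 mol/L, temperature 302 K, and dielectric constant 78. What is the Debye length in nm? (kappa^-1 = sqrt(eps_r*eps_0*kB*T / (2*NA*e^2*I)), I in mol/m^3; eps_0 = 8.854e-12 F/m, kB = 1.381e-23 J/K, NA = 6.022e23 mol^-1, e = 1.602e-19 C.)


Ionic strength I = 0.2143 * 1^2 * 1000 = 214.3 mol/m^3
kappa^-1 = sqrt(78 * 8.854e-12 * 1.381e-23 * 302 / (2 * 6.022e23 * (1.602e-19)^2 * 214.3))
kappa^-1 = 0.659 nm

0.659


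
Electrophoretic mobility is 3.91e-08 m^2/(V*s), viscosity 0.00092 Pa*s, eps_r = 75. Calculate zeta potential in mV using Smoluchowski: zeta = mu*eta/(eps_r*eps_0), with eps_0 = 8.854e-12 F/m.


Smoluchowski equation: zeta = mu * eta / (eps_r * eps_0)
zeta = 3.91e-08 * 0.00092 / (75 * 8.854e-12)
zeta = 0.054171 V = 54.17 mV

54.17


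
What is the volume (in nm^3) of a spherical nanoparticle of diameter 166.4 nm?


Radius r = 166.4/2 = 83.2 nm
Volume V = (4/3) * pi * r^3
V = (4/3) * pi * (83.2)^3
V = 2412451.48 nm^3

2412451.48


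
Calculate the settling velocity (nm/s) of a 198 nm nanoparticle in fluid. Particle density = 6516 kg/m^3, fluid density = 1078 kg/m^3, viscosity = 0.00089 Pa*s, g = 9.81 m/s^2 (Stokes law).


Radius R = 198/2 nm = 9.9e-08 m
Density difference = 6516 - 1078 = 5438 kg/m^3
v = 2 * R^2 * (rho_p - rho_f) * g / (9 * eta)
v = 2 * (9.9e-08)^2 * 5438 * 9.81 / (9 * 0.00089)
v = 1.3055e-07 m/s = 130.5498 nm/s

130.5498


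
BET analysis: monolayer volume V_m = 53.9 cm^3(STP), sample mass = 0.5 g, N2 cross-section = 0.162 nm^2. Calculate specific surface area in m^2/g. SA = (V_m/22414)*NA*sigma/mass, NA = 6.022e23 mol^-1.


Number of moles in monolayer = V_m / 22414 = 53.9 / 22414 = 0.00240475
Number of molecules = moles * NA = 0.00240475 * 6.022e23
SA = molecules * sigma / mass
SA = (53.9 / 22414) * 6.022e23 * 0.162e-18 / 0.5
SA = 469.2 m^2/g

469.2


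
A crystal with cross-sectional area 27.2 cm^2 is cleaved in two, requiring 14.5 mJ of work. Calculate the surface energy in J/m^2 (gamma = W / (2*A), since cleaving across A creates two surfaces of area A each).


Convert: A = 27.2 cm^2 = 0.00272 m^2, W = 14.5 mJ = 0.0145 J
Cleaving exposes two faces of area A, so total new surface = 2*A and gamma = W / (2*A)
gamma = 0.0145 / (2 * 0.00272)
gamma = 2.665 J/m^2

2.665


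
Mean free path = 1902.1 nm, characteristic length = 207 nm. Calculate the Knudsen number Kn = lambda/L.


Knudsen number Kn = lambda / L
Kn = 1902.1 / 207
Kn = 9.1889

9.1889


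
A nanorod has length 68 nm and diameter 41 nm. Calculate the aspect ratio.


Aspect ratio AR = length / diameter
AR = 68 / 41
AR = 1.66

1.66


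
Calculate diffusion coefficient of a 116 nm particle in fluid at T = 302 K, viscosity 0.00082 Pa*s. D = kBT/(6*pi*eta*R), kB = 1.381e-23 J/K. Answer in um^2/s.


Radius R = 116/2 = 58 nm = 5.8e-08 m
D = kB*T / (6*pi*eta*R)
D = 1.381e-23 * 302 / (6 * pi * 0.00082 * 5.8e-08)
D = 4.65219e-12 m^2/s = 4.652 um^2/s

4.652


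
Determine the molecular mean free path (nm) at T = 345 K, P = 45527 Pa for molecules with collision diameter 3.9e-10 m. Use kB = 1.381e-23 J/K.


Mean free path: lambda = kB*T / (sqrt(2) * pi * d^2 * P)
lambda = 1.381e-23 * 345 / (sqrt(2) * pi * (3.9e-10)^2 * 45527)
lambda = 1.54864e-07 m
lambda = 154.86 nm

154.86


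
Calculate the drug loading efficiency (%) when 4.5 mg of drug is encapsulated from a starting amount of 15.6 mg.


Drug loading efficiency = (drug loaded / drug initial) * 100
DLE = 4.5 / 15.6 * 100
DLE = 0.2885 * 100
DLE = 28.85%

28.85


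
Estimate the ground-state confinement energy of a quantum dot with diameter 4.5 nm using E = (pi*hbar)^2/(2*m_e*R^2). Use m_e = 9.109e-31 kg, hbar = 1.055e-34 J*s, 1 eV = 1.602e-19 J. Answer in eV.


Radius R = 4.5/2 = 2.25 nm = 2.25e-09 m
E = (pi * 1.055e-34)^2 / (2 * 9.109e-31 * (2.25e-09)^2)
E(J) = 1.19107e-20
E = E(J) / 1.602e-19 = 0.0743 eV

0.0743


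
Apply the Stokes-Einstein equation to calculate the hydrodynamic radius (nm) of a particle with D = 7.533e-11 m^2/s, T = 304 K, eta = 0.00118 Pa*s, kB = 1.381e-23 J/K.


Stokes-Einstein: R = kB*T / (6*pi*eta*D)
R = 1.381e-23 * 304 / (6 * pi * 0.00118 * 7.533e-11)
R = 2.50563e-09 m = 2.51 nm

2.51


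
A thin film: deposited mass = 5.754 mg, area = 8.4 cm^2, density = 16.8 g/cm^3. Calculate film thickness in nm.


Convert: m = 5.754 mg = 5.7540e-06 kg, A = 8.4 cm^2 = 8.4000e-04 m^2, rho = 16.8 g/cm^3 = 16800 kg/m^3
t = m / (A * rho)
t = 5.7540e-06 / (8.4000e-04 * 16800)
t = 4.0774e-07 m = 407.7 nm

407.7


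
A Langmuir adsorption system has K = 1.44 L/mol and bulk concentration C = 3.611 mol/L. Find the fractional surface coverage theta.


Langmuir isotherm: theta = K*C / (1 + K*C)
K*C = 1.44 * 3.611 = 5.19984
theta = 5.19984 / (1 + 5.19984) = 5.19984 / 6.19984
theta = 0.8387

0.8387


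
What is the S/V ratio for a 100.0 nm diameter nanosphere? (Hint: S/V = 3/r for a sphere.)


Radius r = 100.0/2 = 50 nm
S/V = 3 / r = 3 / 50
S/V = 0.06 nm^-1

0.06


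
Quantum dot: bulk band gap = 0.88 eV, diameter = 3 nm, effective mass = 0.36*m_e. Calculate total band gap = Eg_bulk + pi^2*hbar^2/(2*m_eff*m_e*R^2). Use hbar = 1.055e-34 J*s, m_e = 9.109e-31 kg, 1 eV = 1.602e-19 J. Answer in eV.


Radius R = 3/2 nm = 1.5e-09 m
Confinement energy dE = pi^2 * hbar^2 / (2 * m_eff * m_e * R^2)
dE = pi^2 * (1.055e-34)^2 / (2 * 0.36 * 9.109e-31 * (1.5e-09)^2) J, divided by 1.602e-19 J/eV
dE = 0.4647 eV
Total band gap = E_g(bulk) + dE = 0.88 + 0.4647 = 1.3447 eV

1.3447


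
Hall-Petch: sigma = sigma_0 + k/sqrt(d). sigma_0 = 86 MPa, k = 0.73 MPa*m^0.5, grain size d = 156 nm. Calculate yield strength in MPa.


d = 156 nm = 1.56e-07 m
sqrt(d) = 0.0003949684
Hall-Petch contribution = k / sqrt(d) = 0.73 / 0.0003949684 = 1848.2 MPa
sigma = sigma_0 + k/sqrt(d) = 86 + 1848.2 = 1934.2 MPa

1934.2


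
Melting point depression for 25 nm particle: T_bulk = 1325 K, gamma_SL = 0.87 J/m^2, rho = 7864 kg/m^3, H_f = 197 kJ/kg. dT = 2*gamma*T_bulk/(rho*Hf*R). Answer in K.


Radius R = 25/2 = 12.5 nm = 1.25e-08 m
Convert H_f = 197 kJ/kg = 197000 J/kg
dT = 2 * gamma_SL * T_bulk / (rho * H_f * R)
dT = 2 * 0.87 * 1325 / (7864 * 197000 * 1.25e-08)
dT = 119.1 K

119.1


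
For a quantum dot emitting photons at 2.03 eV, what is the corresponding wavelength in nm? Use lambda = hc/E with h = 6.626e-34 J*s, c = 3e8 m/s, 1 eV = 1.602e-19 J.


Convert energy: E = 2.03 eV = 2.03 * 1.602e-19 = 3.25206e-19 J
lambda = h*c / E = 6.626e-34 * 3e8 / 3.25206e-19
lambda = 6.11243e-07 m = 611.2 nm

611.2


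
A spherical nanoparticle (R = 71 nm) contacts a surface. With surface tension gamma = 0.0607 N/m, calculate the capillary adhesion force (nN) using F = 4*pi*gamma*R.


Convert radius: R = 71 nm = 7.1e-08 m
F = 4 * pi * gamma * R
F = 4 * pi * 0.0607 * 7.1e-08
F = 5.41573e-08 N = 54.1573 nN

54.1573


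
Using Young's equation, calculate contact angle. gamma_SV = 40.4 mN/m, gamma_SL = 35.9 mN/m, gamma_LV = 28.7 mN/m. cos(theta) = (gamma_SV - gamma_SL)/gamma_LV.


cos(theta) = (gamma_SV - gamma_SL) / gamma_LV
cos(theta) = (40.4 - 35.9) / 28.7
cos(theta) = 0.156794
theta = arccos(0.156794) = 80.98 degrees

80.98


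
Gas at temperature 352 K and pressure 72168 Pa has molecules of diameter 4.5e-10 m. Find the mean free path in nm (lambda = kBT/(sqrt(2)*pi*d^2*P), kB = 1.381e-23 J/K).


Mean free path: lambda = kB*T / (sqrt(2) * pi * d^2 * P)
lambda = 1.381e-23 * 352 / (sqrt(2) * pi * (4.5e-10)^2 * 72168)
lambda = 7.4869e-08 m
lambda = 74.87 nm

74.87


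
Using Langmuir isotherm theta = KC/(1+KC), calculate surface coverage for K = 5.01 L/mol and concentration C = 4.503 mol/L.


Langmuir isotherm: theta = K*C / (1 + K*C)
K*C = 5.01 * 4.503 = 22.56003
theta = 22.56003 / (1 + 22.56003) = 22.56003 / 23.56003
theta = 0.9576

0.9576


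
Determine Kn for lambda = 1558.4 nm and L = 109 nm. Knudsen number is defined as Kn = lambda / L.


Knudsen number Kn = lambda / L
Kn = 1558.4 / 109
Kn = 14.2972

14.2972


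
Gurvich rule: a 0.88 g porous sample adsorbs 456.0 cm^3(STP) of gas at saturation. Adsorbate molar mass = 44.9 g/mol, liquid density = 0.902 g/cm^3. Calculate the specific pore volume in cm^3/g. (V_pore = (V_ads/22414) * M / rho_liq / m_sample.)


Moles adsorbed n = V_ads / 22414 = 456.0 / 22414 = 2.034443e-02 mol
Liquid volume V_liq = n * M / rho_liq = 2.034443e-02 * 44.9 / 0.902 = 1.01271 cm^3
Specific pore volume V_pore = V_liq / m_sample = 1.01271 / 0.88
V_pore = 1.1508 cm^3/g

1.1508


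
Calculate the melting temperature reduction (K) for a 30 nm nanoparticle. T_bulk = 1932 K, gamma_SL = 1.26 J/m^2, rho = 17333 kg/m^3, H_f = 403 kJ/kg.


Radius R = 30/2 = 15 nm = 1.5e-08 m
Convert H_f = 403 kJ/kg = 403000 J/kg
dT = 2 * gamma_SL * T_bulk / (rho * H_f * R)
dT = 2 * 1.26 * 1932 / (17333 * 403000 * 1.5e-08)
dT = 46.5 K

46.5


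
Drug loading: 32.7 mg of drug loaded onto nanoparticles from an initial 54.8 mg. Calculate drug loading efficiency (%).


Drug loading efficiency = (drug loaded / drug initial) * 100
DLE = 32.7 / 54.8 * 100
DLE = 0.5967 * 100
DLE = 59.67%

59.67


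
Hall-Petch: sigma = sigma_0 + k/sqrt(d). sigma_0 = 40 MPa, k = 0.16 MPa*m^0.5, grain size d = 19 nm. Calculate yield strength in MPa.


d = 19 nm = 1.9e-08 m
sqrt(d) = 0.0001378405
Hall-Petch contribution = k / sqrt(d) = 0.16 / 0.0001378405 = 1160.8 MPa
sigma = sigma_0 + k/sqrt(d) = 40 + 1160.8 = 1200.8 MPa

1200.8


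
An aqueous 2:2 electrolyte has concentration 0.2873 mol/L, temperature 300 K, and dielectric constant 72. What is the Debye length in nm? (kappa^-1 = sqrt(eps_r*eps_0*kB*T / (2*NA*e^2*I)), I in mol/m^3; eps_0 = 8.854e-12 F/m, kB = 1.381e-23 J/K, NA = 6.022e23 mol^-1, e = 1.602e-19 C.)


Ionic strength I = 0.2873 * 2^2 * 1000 = 1149.2 mol/m^3
kappa^-1 = sqrt(72 * 8.854e-12 * 1.381e-23 * 300 / (2 * 6.022e23 * (1.602e-19)^2 * 1149.2))
kappa^-1 = 0.273 nm

0.273


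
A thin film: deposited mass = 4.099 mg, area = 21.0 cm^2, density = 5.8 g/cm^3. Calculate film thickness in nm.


Convert: m = 4.099 mg = 4.0990e-06 kg, A = 21.0 cm^2 = 2.1000e-03 m^2, rho = 5.8 g/cm^3 = 5800 kg/m^3
t = m / (A * rho)
t = 4.0990e-06 / (2.1000e-03 * 5800)
t = 3.3654e-07 m = 336.5 nm

336.5


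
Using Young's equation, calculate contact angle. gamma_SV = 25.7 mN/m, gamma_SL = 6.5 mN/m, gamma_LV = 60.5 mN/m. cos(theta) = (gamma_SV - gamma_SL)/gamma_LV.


cos(theta) = (gamma_SV - gamma_SL) / gamma_LV
cos(theta) = (25.7 - 6.5) / 60.5
cos(theta) = 0.317355
theta = arccos(0.317355) = 71.5 degrees

71.5


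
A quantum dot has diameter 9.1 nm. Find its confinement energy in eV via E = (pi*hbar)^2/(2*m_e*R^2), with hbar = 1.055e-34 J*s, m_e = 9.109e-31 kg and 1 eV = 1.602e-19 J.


Radius R = 9.1/2 = 4.55 nm = 4.55e-09 m
E = (pi * 1.055e-34)^2 / (2 * 9.109e-31 * (4.55e-09)^2)
E(J) = 2.9126e-21
E = E(J) / 1.602e-19 = 0.0182 eV

0.0182


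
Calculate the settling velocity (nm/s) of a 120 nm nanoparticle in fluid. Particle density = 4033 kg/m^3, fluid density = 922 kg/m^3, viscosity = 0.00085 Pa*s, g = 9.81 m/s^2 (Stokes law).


Radius R = 120/2 nm = 6e-08 m
Density difference = 4033 - 922 = 3111 kg/m^3
v = 2 * R^2 * (rho_p - rho_f) * g / (9 * eta)
v = 2 * (6e-08)^2 * 3111 * 9.81 / (9 * 0.00085)
v = 2.87237e-08 m/s = 28.7237 nm/s

28.7237


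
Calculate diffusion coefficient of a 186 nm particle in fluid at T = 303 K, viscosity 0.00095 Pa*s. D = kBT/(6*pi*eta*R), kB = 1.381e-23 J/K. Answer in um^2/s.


Radius R = 186/2 = 93 nm = 9.3e-08 m
D = kB*T / (6*pi*eta*R)
D = 1.381e-23 * 303 / (6 * pi * 0.00095 * 9.3e-08)
D = 2.51263e-12 m^2/s = 2.513 um^2/s

2.513


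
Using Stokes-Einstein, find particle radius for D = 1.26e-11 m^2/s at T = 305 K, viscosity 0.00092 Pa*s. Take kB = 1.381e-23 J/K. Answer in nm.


Stokes-Einstein: R = kB*T / (6*pi*eta*D)
R = 1.381e-23 * 305 / (6 * pi * 0.00092 * 1.26e-11)
R = 1.92768e-08 m = 19.28 nm

19.28


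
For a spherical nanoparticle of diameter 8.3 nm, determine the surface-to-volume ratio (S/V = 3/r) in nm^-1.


Radius r = 8.3/2 = 4.15 nm
S/V = 3 / r = 3 / 4.15
S/V = 0.7229 nm^-1

0.7229


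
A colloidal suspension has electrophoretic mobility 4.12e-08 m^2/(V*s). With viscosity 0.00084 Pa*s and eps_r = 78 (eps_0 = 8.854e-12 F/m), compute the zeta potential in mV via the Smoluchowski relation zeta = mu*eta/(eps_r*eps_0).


Smoluchowski equation: zeta = mu * eta / (eps_r * eps_0)
zeta = 4.12e-08 * 0.00084 / (78 * 8.854e-12)
zeta = 0.050112 V = 50.11 mV

50.11


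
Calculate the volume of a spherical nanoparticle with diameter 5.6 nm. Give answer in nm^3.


Radius r = 5.6/2 = 2.8 nm
Volume V = (4/3) * pi * r^3
V = (4/3) * pi * (2.8)^3
V = 91.95 nm^3

91.95


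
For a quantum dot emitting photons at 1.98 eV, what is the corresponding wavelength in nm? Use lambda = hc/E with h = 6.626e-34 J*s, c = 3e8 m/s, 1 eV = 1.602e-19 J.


Convert energy: E = 1.98 eV = 1.98 * 1.602e-19 = 3.17196e-19 J
lambda = h*c / E = 6.626e-34 * 3e8 / 3.17196e-19
lambda = 6.26679e-07 m = 626.7 nm

626.7


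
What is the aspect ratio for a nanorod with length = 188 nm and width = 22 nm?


Aspect ratio AR = length / diameter
AR = 188 / 22
AR = 8.55

8.55


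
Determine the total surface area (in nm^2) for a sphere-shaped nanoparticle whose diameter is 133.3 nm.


Radius r = 133.3/2 = 66.65 nm
Surface area SA = 4 * pi * r^2
SA = 4 * pi * (66.65)^2
SA = 55822.61 nm^2

55822.61


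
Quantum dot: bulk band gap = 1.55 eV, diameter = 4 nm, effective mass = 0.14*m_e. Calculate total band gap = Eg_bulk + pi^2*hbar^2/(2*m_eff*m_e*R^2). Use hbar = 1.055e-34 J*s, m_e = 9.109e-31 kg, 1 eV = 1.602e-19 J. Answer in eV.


Radius R = 4/2 nm = 2e-09 m
Confinement energy dE = pi^2 * hbar^2 / (2 * m_eff * m_e * R^2)
dE = pi^2 * (1.055e-34)^2 / (2 * 0.14 * 9.109e-31 * (2e-09)^2) J, divided by 1.602e-19 J/eV
dE = 0.6721 eV
Total band gap = E_g(bulk) + dE = 1.55 + 0.6721 = 2.2221 eV

2.2221


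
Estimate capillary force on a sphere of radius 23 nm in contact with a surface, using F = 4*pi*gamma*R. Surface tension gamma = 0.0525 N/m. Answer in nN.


Convert radius: R = 23 nm = 2.3e-08 m
F = 4 * pi * gamma * R
F = 4 * pi * 0.0525 * 2.3e-08
F = 1.51739e-08 N = 15.1739 nN

15.1739


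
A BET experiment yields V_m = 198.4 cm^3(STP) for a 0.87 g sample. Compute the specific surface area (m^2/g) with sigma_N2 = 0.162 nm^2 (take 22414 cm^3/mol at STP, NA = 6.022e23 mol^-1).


Number of moles in monolayer = V_m / 22414 = 198.4 / 22414 = 0.00885161
Number of molecules = moles * NA = 0.00885161 * 6.022e23
SA = molecules * sigma / mass
SA = (198.4 / 22414) * 6.022e23 * 0.162e-18 / 0.87
SA = 992.6 m^2/g

992.6


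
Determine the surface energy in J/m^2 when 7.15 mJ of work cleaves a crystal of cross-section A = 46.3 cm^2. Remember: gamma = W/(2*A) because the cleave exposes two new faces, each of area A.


Convert: A = 46.3 cm^2 = 0.00463 m^2, W = 7.15 mJ = 0.00715 J
Cleaving exposes two faces of area A, so total new surface = 2*A and gamma = W / (2*A)
gamma = 0.00715 / (2 * 0.00463)
gamma = 0.772 J/m^2

0.772


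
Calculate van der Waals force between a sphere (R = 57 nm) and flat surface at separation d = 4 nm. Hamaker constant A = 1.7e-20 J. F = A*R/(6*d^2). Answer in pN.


Convert to SI: R = 57 nm = 5.7e-08 m, d = 4 nm = 4e-09 m
F = A * R / (6 * d^2)
F = 1.7e-20 * 5.7e-08 / (6 * (4e-09)^2)
F = 1.00937e-11 N = 10.094 pN

10.094


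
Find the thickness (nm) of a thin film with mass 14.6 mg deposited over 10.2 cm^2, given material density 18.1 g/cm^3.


Convert: m = 14.6 mg = 1.4600e-05 kg, A = 10.2 cm^2 = 1.0200e-03 m^2, rho = 18.1 g/cm^3 = 18100 kg/m^3
t = m / (A * rho)
t = 1.4600e-05 / (1.0200e-03 * 18100)
t = 7.9081e-07 m = 790.8 nm

790.8


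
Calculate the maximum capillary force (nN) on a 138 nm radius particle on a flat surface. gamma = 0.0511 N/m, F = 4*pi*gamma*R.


Convert radius: R = 138 nm = 1.38e-07 m
F = 4 * pi * gamma * R
F = 4 * pi * 0.0511 * 1.38e-07
F = 8.86155e-08 N = 88.6155 nN

88.6155


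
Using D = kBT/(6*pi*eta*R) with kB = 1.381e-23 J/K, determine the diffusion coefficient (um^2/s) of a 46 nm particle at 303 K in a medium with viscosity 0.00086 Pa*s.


Radius R = 46/2 = 23 nm = 2.3e-08 m
D = kB*T / (6*pi*eta*R)
D = 1.381e-23 * 303 / (6 * pi * 0.00086 * 2.3e-08)
D = 1.1223e-11 m^2/s = 11.223 um^2/s

11.223


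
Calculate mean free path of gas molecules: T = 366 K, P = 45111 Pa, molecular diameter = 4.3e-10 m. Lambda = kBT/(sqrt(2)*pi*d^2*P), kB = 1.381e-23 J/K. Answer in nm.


Mean free path: lambda = kB*T / (sqrt(2) * pi * d^2 * P)
lambda = 1.381e-23 * 366 / (sqrt(2) * pi * (4.3e-10)^2 * 45111)
lambda = 1.36393e-07 m
lambda = 136.39 nm

136.39


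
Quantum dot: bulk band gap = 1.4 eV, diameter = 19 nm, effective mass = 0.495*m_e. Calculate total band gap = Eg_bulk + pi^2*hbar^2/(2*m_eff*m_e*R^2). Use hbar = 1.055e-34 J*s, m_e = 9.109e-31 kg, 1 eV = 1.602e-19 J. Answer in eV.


Radius R = 19/2 nm = 9.5e-09 m
Confinement energy dE = pi^2 * hbar^2 / (2 * m_eff * m_e * R^2)
dE = pi^2 * (1.055e-34)^2 / (2 * 0.495 * 9.109e-31 * (9.5e-09)^2) J, divided by 1.602e-19 J/eV
dE = 0.0084 eV
Total band gap = E_g(bulk) + dE = 1.4 + 0.0084 = 1.4084 eV

1.4084


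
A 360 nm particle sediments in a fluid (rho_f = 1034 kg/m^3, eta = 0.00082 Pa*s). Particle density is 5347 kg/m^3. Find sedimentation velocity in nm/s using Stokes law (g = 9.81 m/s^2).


Radius R = 360/2 nm = 1.8e-07 m
Density difference = 5347 - 1034 = 4313 kg/m^3
v = 2 * R^2 * (rho_p - rho_f) * g / (9 * eta)
v = 2 * (1.8e-07)^2 * 4313 * 9.81 / (9 * 0.00082)
v = 3.71507e-07 m/s = 371.5071 nm/s

371.5071


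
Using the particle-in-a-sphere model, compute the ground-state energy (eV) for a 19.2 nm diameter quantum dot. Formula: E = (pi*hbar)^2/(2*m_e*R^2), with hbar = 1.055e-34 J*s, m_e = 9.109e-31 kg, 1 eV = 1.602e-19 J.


Radius R = 19.2/2 = 9.6 nm = 9.6e-09 m
E = (pi * 1.055e-34)^2 / (2 * 9.109e-31 * (9.6e-09)^2)
E(J) = 6.54277e-22
E = E(J) / 1.602e-19 = 0.0041 eV

0.0041


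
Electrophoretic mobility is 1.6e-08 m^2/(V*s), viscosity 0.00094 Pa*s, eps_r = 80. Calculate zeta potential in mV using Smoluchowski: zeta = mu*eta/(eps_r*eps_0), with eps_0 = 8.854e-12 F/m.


Smoluchowski equation: zeta = mu * eta / (eps_r * eps_0)
zeta = 1.6e-08 * 0.00094 / (80 * 8.854e-12)
zeta = 0.021233 V = 21.23 mV

21.23


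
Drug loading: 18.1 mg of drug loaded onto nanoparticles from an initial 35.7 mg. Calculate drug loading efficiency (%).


Drug loading efficiency = (drug loaded / drug initial) * 100
DLE = 18.1 / 35.7 * 100
DLE = 0.507 * 100
DLE = 50.7%

50.7


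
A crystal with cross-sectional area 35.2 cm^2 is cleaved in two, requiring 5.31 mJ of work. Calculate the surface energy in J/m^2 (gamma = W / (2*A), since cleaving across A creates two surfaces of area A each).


Convert: A = 35.2 cm^2 = 0.00352 m^2, W = 5.31 mJ = 0.00531 J
Cleaving exposes two faces of area A, so total new surface = 2*A and gamma = W / (2*A)
gamma = 0.00531 / (2 * 0.00352)
gamma = 0.754 J/m^2

0.754


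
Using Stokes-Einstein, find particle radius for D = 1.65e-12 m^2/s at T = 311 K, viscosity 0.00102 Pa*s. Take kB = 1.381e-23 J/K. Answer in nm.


Stokes-Einstein: R = kB*T / (6*pi*eta*D)
R = 1.381e-23 * 311 / (6 * pi * 0.00102 * 1.65e-12)
R = 1.35384e-07 m = 135.38 nm

135.38


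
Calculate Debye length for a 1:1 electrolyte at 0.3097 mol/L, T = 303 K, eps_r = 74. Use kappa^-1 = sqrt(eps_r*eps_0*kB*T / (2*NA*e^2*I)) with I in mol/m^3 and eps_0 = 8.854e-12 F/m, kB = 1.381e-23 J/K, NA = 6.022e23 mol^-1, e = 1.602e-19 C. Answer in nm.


Ionic strength I = 0.3097 * 1^2 * 1000 = 309.7 mol/m^3
kappa^-1 = sqrt(74 * 8.854e-12 * 1.381e-23 * 303 / (2 * 6.022e23 * (1.602e-19)^2 * 309.7))
kappa^-1 = 0.535 nm

0.535


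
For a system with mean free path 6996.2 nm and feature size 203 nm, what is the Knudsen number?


Knudsen number Kn = lambda / L
Kn = 6996.2 / 203
Kn = 34.464

34.464


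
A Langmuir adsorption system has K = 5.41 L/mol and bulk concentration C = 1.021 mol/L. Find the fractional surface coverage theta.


Langmuir isotherm: theta = K*C / (1 + K*C)
K*C = 5.41 * 1.021 = 5.52361
theta = 5.52361 / (1 + 5.52361) = 5.52361 / 6.52361
theta = 0.8467

0.8467


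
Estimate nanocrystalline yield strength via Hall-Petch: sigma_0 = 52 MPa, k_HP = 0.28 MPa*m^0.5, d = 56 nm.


d = 56 nm = 5.6e-08 m
sqrt(d) = 0.0002366432
Hall-Petch contribution = k / sqrt(d) = 0.28 / 0.0002366432 = 1183.2 MPa
sigma = sigma_0 + k/sqrt(d) = 52 + 1183.2 = 1235.2 MPa

1235.2


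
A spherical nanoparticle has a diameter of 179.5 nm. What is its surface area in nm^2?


Radius r = 179.5/2 = 89.75 nm
Surface area SA = 4 * pi * r^2
SA = 4 * pi * (89.75)^2
SA = 101222.9 nm^2

101222.9


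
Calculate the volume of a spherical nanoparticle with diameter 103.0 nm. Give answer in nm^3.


Radius r = 103.0/2 = 51.5 nm
Volume V = (4/3) * pi * r^3
V = (4/3) * pi * (51.5)^3
V = 572150.52 nm^3

572150.52


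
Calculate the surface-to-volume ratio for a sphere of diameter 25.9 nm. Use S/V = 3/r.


Radius r = 25.9/2 = 12.95 nm
S/V = 3 / r = 3 / 12.95
S/V = 0.2317 nm^-1

0.2317


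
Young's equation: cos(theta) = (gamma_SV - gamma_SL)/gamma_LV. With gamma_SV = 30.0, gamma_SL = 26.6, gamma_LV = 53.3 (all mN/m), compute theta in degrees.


cos(theta) = (gamma_SV - gamma_SL) / gamma_LV
cos(theta) = (30.0 - 26.6) / 53.3
cos(theta) = 0.06379
theta = arccos(0.06379) = 86.34 degrees

86.34


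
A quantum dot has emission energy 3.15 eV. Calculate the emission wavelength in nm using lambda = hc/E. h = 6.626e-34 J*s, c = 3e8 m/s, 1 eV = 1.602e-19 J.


Convert energy: E = 3.15 eV = 3.15 * 1.602e-19 = 5.0463e-19 J
lambda = h*c / E = 6.626e-34 * 3e8 / 5.0463e-19
lambda = 3.93912e-07 m = 393.9 nm

393.9


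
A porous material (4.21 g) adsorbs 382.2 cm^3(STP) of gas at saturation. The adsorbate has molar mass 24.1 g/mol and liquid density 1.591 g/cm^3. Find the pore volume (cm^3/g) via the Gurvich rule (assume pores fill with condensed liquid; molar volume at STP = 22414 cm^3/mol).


Moles adsorbed n = V_ads / 22414 = 382.2 / 22414 = 1.705184e-02 mol
Liquid volume V_liq = n * M / rho_liq = 1.705184e-02 * 24.1 / 1.591 = 0.25830 cm^3
Specific pore volume V_pore = V_liq / m_sample = 0.25830 / 4.21
V_pore = 0.0614 cm^3/g

0.0614


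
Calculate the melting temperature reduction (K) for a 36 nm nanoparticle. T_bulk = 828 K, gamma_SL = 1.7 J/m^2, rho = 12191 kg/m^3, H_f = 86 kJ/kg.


Radius R = 36/2 = 18 nm = 1.8e-08 m
Convert H_f = 86 kJ/kg = 86000 J/kg
dT = 2 * gamma_SL * T_bulk / (rho * H_f * R)
dT = 2 * 1.7 * 828 / (12191 * 86000 * 1.8e-08)
dT = 149.2 K

149.2


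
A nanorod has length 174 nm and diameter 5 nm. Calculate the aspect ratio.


Aspect ratio AR = length / diameter
AR = 174 / 5
AR = 34.8

34.8


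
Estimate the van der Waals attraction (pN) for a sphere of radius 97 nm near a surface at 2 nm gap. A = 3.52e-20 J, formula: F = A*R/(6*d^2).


Convert to SI: R = 97 nm = 9.7e-08 m, d = 2 nm = 2e-09 m
F = A * R / (6 * d^2)
F = 3.52e-20 * 9.7e-08 / (6 * (2e-09)^2)
F = 1.42267e-10 N = 142.267 pN

142.267


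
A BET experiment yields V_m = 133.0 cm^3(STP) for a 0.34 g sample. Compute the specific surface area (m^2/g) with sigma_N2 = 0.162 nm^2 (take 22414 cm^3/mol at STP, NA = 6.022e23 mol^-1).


Number of moles in monolayer = V_m / 22414 = 133.0 / 22414 = 0.00593379
Number of molecules = moles * NA = 0.00593379 * 6.022e23
SA = molecules * sigma / mass
SA = (133.0 / 22414) * 6.022e23 * 0.162e-18 / 0.34
SA = 1702.6 m^2/g

1702.6


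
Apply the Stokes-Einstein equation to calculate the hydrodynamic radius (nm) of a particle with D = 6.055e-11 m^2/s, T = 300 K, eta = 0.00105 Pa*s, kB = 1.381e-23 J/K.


Stokes-Einstein: R = kB*T / (6*pi*eta*D)
R = 1.381e-23 * 300 / (6 * pi * 0.00105 * 6.055e-11)
R = 3.45709e-09 m = 3.46 nm

3.46


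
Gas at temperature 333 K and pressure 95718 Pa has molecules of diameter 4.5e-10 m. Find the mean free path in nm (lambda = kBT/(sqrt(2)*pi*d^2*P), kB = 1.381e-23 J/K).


Mean free path: lambda = kB*T / (sqrt(2) * pi * d^2 * P)
lambda = 1.381e-23 * 333 / (sqrt(2) * pi * (4.5e-10)^2 * 95718)
lambda = 5.34016e-08 m
lambda = 53.4 nm

53.4


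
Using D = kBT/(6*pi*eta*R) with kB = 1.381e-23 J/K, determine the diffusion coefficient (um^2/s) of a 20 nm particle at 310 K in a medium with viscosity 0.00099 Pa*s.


Radius R = 20/2 = 10 nm = 1e-08 m
D = kB*T / (6*pi*eta*R)
D = 1.381e-23 * 310 / (6 * pi * 0.00099 * 1e-08)
D = 2.29414e-11 m^2/s = 22.941 um^2/s

22.941


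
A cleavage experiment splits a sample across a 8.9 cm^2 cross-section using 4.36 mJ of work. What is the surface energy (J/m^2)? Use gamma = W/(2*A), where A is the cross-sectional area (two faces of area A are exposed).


Convert: A = 8.9 cm^2 = 0.00089 m^2, W = 4.36 mJ = 0.00436 J
Cleaving exposes two faces of area A, so total new surface = 2*A and gamma = W / (2*A)
gamma = 0.00436 / (2 * 0.00089)
gamma = 2.449 J/m^2

2.449


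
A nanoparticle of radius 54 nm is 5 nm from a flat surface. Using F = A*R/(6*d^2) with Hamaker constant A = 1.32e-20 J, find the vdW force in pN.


Convert to SI: R = 54 nm = 5.4e-08 m, d = 5 nm = 5e-09 m
F = A * R / (6 * d^2)
F = 1.32e-20 * 5.4e-08 / (6 * (5e-09)^2)
F = 4.752e-12 N = 4.752 pN

4.752


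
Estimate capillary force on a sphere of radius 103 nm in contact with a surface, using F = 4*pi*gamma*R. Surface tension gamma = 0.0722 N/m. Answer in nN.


Convert radius: R = 103 nm = 1.03e-07 m
F = 4 * pi * gamma * R
F = 4 * pi * 0.0722 * 1.03e-07
F = 9.34511e-08 N = 93.4511 nN

93.4511


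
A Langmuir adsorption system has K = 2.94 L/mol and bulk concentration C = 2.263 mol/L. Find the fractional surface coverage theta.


Langmuir isotherm: theta = K*C / (1 + K*C)
K*C = 2.94 * 2.263 = 6.65322
theta = 6.65322 / (1 + 6.65322) = 6.65322 / 7.65322
theta = 0.8693

0.8693


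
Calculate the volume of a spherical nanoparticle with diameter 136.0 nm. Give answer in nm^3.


Radius r = 136.0/2 = 68 nm
Volume V = (4/3) * pi * r^3
V = (4/3) * pi * (68)^3
V = 1317089.68 nm^3

1317089.68


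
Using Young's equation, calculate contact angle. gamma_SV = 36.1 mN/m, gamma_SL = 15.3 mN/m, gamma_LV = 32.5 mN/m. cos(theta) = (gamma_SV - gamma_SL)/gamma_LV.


cos(theta) = (gamma_SV - gamma_SL) / gamma_LV
cos(theta) = (36.1 - 15.3) / 32.5
cos(theta) = 0.64
theta = arccos(0.64) = 50.21 degrees

50.21


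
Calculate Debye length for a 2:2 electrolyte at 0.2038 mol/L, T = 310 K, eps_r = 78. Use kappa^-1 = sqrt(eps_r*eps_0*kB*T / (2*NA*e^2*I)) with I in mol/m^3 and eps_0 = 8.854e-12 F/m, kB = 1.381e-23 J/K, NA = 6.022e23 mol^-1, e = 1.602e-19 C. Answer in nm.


Ionic strength I = 0.2038 * 2^2 * 1000 = 815.2 mol/m^3
kappa^-1 = sqrt(78 * 8.854e-12 * 1.381e-23 * 310 / (2 * 6.022e23 * (1.602e-19)^2 * 815.2))
kappa^-1 = 0.343 nm

0.343


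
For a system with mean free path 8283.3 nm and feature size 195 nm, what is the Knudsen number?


Knudsen number Kn = lambda / L
Kn = 8283.3 / 195
Kn = 42.4785

42.4785


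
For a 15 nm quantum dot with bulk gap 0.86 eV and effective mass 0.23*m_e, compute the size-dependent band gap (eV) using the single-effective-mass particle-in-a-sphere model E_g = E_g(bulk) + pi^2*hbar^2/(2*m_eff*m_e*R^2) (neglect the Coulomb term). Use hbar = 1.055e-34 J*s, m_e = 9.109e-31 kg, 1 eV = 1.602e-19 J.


Radius R = 15/2 nm = 7.5e-09 m
Confinement energy dE = pi^2 * hbar^2 / (2 * m_eff * m_e * R^2)
dE = pi^2 * (1.055e-34)^2 / (2 * 0.23 * 9.109e-31 * (7.5e-09)^2) J, divided by 1.602e-19 J/eV
dE = 0.0291 eV
Total band gap = E_g(bulk) + dE = 0.86 + 0.0291 = 0.8891 eV

0.8891


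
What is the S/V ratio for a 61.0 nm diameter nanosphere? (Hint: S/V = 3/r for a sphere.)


Radius r = 61.0/2 = 30.5 nm
S/V = 3 / r = 3 / 30.5
S/V = 0.0984 nm^-1

0.0984


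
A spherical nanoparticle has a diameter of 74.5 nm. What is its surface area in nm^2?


Radius r = 74.5/2 = 37.25 nm
Surface area SA = 4 * pi * r^2
SA = 4 * pi * (37.25)^2
SA = 17436.62 nm^2

17436.62


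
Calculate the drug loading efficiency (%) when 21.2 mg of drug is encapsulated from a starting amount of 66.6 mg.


Drug loading efficiency = (drug loaded / drug initial) * 100
DLE = 21.2 / 66.6 * 100
DLE = 0.3183 * 100
DLE = 31.83%

31.83


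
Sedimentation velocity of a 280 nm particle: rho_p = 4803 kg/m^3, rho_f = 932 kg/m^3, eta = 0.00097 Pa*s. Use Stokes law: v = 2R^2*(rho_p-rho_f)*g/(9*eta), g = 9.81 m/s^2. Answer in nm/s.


Radius R = 280/2 nm = 1.4e-07 m
Density difference = 4803 - 932 = 3871 kg/m^3
v = 2 * R^2 * (rho_p - rho_f) * g / (9 * eta)
v = 2 * (1.4e-07)^2 * 3871 * 9.81 / (9 * 0.00097)
v = 1.70516e-07 m/s = 170.5156 nm/s

170.5156


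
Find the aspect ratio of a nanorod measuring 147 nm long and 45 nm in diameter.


Aspect ratio AR = length / diameter
AR = 147 / 45
AR = 3.27

3.27


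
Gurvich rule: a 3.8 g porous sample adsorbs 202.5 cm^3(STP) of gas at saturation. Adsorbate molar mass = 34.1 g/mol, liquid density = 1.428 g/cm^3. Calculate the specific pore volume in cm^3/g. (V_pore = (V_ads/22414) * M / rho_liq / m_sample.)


Moles adsorbed n = V_ads / 22414 = 202.5 / 22414 = 9.034532e-03 mol
Liquid volume V_liq = n * M / rho_liq = 9.034532e-03 * 34.1 / 1.428 = 0.21574 cm^3
Specific pore volume V_pore = V_liq / m_sample = 0.21574 / 3.8
V_pore = 0.0568 cm^3/g

0.0568


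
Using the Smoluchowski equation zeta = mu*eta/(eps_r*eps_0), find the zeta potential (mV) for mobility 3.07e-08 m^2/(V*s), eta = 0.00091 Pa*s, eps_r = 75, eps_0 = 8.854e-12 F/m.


Smoluchowski equation: zeta = mu * eta / (eps_r * eps_0)
zeta = 3.07e-08 * 0.00091 / (75 * 8.854e-12)
zeta = 0.042071 V = 42.07 mV

42.07


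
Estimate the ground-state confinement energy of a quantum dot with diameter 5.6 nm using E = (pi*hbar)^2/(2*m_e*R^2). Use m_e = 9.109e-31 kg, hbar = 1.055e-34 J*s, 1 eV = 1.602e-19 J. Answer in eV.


Radius R = 5.6/2 = 2.8 nm = 2.8e-09 m
E = (pi * 1.055e-34)^2 / (2 * 9.109e-31 * (2.8e-09)^2)
E(J) = 7.69109e-21
E = E(J) / 1.602e-19 = 0.048 eV

0.048


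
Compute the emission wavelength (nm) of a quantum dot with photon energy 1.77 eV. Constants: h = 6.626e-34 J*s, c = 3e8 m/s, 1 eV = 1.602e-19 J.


Convert energy: E = 1.77 eV = 1.77 * 1.602e-19 = 2.83554e-19 J
lambda = h*c / E = 6.626e-34 * 3e8 / 2.83554e-19
lambda = 7.0103e-07 m = 701.0 nm

701.0


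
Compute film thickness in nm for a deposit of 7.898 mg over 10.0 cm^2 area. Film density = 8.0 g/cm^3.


Convert: m = 7.898 mg = 7.8980e-06 kg, A = 10.0 cm^2 = 1.0000e-03 m^2, rho = 8.0 g/cm^3 = 8000 kg/m^3
t = m / (A * rho)
t = 7.8980e-06 / (1.0000e-03 * 8000)
t = 9.8725e-07 m = 987.3 nm

987.3


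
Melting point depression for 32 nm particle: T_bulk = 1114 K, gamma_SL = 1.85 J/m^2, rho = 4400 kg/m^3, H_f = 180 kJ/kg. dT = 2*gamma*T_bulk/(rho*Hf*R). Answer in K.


Radius R = 32/2 = 16 nm = 1.6e-08 m
Convert H_f = 180 kJ/kg = 180000 J/kg
dT = 2 * gamma_SL * T_bulk / (rho * H_f * R)
dT = 2 * 1.85 * 1114 / (4400 * 180000 * 1.6e-08)
dT = 325.3 K

325.3


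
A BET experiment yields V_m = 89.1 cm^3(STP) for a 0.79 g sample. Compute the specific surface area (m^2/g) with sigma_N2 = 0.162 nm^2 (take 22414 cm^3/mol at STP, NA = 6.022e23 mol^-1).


Number of moles in monolayer = V_m / 22414 = 89.1 / 22414 = 0.00397519
Number of molecules = moles * NA = 0.00397519 * 6.022e23
SA = molecules * sigma / mass
SA = (89.1 / 22414) * 6.022e23 * 0.162e-18 / 0.79
SA = 490.9 m^2/g

490.9


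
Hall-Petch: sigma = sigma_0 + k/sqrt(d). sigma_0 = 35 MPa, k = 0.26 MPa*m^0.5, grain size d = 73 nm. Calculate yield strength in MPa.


d = 73 nm = 7.3e-08 m
sqrt(d) = 0.0002701851
Hall-Petch contribution = k / sqrt(d) = 0.26 / 0.0002701851 = 962.3 MPa
sigma = sigma_0 + k/sqrt(d) = 35 + 962.3 = 997.3 MPa

997.3


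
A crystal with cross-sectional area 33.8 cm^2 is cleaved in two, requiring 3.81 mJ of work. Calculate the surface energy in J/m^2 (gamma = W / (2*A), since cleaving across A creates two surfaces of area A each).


Convert: A = 33.8 cm^2 = 0.00338 m^2, W = 3.81 mJ = 0.00381 J
Cleaving exposes two faces of area A, so total new surface = 2*A and gamma = W / (2*A)
gamma = 0.00381 / (2 * 0.00338)
gamma = 0.564 J/m^2

0.564


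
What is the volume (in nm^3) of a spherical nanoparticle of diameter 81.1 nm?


Radius r = 81.1/2 = 40.55 nm
Volume V = (4/3) * pi * r^3
V = (4/3) * pi * (40.55)^3
V = 279293.73 nm^3

279293.73


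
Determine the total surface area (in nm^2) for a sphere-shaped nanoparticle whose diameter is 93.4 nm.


Radius r = 93.4/2 = 46.7 nm
Surface area SA = 4 * pi * r^2
SA = 4 * pi * (46.7)^2
SA = 27405.87 nm^2

27405.87


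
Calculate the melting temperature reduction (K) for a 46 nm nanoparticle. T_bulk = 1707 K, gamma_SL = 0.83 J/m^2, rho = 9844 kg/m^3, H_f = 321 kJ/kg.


Radius R = 46/2 = 23 nm = 2.3e-08 m
Convert H_f = 321 kJ/kg = 321000 J/kg
dT = 2 * gamma_SL * T_bulk / (rho * H_f * R)
dT = 2 * 0.83 * 1707 / (9844 * 321000 * 2.3e-08)
dT = 39.0 K

39.0


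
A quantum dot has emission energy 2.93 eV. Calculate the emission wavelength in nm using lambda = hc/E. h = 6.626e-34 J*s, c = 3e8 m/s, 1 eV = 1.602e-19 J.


Convert energy: E = 2.93 eV = 2.93 * 1.602e-19 = 4.69386e-19 J
lambda = h*c / E = 6.626e-34 * 3e8 / 4.69386e-19
lambda = 4.23489e-07 m = 423.5 nm

423.5


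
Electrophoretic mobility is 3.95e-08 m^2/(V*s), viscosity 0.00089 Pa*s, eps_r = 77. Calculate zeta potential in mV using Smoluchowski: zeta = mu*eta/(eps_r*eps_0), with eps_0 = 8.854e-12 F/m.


Smoluchowski equation: zeta = mu * eta / (eps_r * eps_0)
zeta = 3.95e-08 * 0.00089 / (77 * 8.854e-12)
zeta = 0.051565 V = 51.57 mV

51.57


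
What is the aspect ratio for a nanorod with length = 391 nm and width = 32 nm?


Aspect ratio AR = length / diameter
AR = 391 / 32
AR = 12.22

12.22


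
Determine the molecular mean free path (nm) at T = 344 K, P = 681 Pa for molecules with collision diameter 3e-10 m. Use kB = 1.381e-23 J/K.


Mean free path: lambda = kB*T / (sqrt(2) * pi * d^2 * P)
lambda = 1.381e-23 * 344 / (sqrt(2) * pi * (3e-10)^2 * 681)
lambda = 1.74461e-05 m
lambda = 17446.07 nm

17446.07


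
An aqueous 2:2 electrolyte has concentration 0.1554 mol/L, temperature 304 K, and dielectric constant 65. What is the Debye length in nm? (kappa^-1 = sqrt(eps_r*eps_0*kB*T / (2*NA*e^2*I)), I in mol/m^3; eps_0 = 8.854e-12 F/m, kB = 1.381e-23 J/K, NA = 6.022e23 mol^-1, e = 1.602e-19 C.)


Ionic strength I = 0.1554 * 2^2 * 1000 = 621.6 mol/m^3
kappa^-1 = sqrt(65 * 8.854e-12 * 1.381e-23 * 304 / (2 * 6.022e23 * (1.602e-19)^2 * 621.6))
kappa^-1 = 0.355 nm

0.355


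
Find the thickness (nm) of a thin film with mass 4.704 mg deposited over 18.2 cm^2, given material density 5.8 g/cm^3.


Convert: m = 4.704 mg = 4.7040e-06 kg, A = 18.2 cm^2 = 1.8200e-03 m^2, rho = 5.8 g/cm^3 = 5800 kg/m^3
t = m / (A * rho)
t = 4.7040e-06 / (1.8200e-03 * 5800)
t = 4.4562e-07 m = 445.6 nm

445.6


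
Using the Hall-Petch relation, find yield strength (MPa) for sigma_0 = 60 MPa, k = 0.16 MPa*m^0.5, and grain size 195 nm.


d = 195 nm = 1.95e-07 m
sqrt(d) = 0.000441588
Hall-Petch contribution = k / sqrt(d) = 0.16 / 0.000441588 = 362.3 MPa
sigma = sigma_0 + k/sqrt(d) = 60 + 362.3 = 422.3 MPa

422.3


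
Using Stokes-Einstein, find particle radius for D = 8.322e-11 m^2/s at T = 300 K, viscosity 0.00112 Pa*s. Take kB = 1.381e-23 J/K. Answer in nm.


Stokes-Einstein: R = kB*T / (6*pi*eta*D)
R = 1.381e-23 * 300 / (6 * pi * 0.00112 * 8.322e-11)
R = 2.35813e-09 m = 2.36 nm

2.36


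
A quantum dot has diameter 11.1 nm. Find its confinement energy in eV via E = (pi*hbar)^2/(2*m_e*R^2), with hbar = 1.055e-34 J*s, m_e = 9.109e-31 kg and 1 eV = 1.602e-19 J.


Radius R = 11.1/2 = 5.55 nm = 5.55e-09 m
E = (pi * 1.055e-34)^2 / (2 * 9.109e-31 * (5.55e-09)^2)
E(J) = 1.95757e-21
E = E(J) / 1.602e-19 = 0.0122 eV

0.0122


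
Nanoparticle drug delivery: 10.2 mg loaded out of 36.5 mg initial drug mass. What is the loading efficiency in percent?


Drug loading efficiency = (drug loaded / drug initial) * 100
DLE = 10.2 / 36.5 * 100
DLE = 0.2795 * 100
DLE = 27.95%

27.95


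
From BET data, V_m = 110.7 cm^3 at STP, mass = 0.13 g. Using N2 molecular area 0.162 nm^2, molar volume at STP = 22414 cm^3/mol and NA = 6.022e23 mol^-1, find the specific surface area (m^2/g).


Number of moles in monolayer = V_m / 22414 = 110.7 / 22414 = 0.00493888
Number of molecules = moles * NA = 0.00493888 * 6.022e23
SA = molecules * sigma / mass
SA = (110.7 / 22414) * 6.022e23 * 0.162e-18 / 0.13
SA = 3706.3 m^2/g

3706.3


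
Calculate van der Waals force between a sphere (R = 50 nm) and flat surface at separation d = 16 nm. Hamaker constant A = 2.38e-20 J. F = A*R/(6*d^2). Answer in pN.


Convert to SI: R = 50 nm = 5e-08 m, d = 16 nm = 1.6e-08 m
F = A * R / (6 * d^2)
F = 2.38e-20 * 5e-08 / (6 * (1.6e-08)^2)
F = 7.7474e-13 N = 0.775 pN

0.775


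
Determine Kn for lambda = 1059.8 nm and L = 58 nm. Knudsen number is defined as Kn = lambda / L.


Knudsen number Kn = lambda / L
Kn = 1059.8 / 58
Kn = 18.2724

18.2724


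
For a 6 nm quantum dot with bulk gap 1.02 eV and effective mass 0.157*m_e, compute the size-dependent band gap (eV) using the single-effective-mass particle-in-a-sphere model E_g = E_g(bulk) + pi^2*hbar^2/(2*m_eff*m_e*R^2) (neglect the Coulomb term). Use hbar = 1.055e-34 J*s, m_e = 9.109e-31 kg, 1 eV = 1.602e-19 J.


Radius R = 6/2 nm = 3e-09 m
Confinement energy dE = pi^2 * hbar^2 / (2 * m_eff * m_e * R^2)
dE = pi^2 * (1.055e-34)^2 / (2 * 0.157 * 9.109e-31 * (3e-09)^2) J, divided by 1.602e-19 J/eV
dE = 0.2664 eV
Total band gap = E_g(bulk) + dE = 1.02 + 0.2664 = 1.2864 eV

1.2864
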